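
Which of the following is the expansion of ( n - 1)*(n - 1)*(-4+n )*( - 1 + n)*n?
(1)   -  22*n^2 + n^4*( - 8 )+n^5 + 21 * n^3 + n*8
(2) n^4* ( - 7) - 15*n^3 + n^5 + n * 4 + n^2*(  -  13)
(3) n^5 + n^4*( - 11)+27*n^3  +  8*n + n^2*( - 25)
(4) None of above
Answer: 4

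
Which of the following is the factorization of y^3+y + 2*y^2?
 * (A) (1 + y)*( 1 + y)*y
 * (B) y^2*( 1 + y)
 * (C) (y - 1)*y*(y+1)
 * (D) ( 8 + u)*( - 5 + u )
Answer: A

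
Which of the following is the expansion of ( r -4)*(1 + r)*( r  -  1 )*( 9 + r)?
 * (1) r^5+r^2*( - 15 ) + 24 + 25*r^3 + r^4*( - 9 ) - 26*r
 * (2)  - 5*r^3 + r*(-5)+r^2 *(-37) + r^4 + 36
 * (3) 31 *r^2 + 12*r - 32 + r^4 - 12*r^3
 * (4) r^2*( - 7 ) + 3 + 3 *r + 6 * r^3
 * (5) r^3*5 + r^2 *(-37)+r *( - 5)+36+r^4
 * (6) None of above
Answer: 5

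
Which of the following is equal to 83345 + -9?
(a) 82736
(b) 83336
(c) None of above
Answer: b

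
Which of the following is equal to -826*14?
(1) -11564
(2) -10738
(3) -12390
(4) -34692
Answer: 1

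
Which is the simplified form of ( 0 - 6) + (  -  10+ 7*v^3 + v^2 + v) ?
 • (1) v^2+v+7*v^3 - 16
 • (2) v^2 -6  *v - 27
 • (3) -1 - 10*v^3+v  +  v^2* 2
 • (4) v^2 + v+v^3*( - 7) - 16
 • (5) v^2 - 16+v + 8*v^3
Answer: 1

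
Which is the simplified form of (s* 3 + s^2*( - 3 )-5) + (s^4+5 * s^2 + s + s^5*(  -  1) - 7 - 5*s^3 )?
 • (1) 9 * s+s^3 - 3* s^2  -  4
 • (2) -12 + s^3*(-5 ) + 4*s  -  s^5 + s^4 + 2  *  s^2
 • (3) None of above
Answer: 2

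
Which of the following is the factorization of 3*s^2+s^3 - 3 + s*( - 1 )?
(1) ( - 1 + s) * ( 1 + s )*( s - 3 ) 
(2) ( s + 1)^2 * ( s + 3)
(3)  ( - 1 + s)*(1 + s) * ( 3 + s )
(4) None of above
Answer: 3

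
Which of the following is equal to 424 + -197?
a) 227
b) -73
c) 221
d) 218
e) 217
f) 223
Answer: a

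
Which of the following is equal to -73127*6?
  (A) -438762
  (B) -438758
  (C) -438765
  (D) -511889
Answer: A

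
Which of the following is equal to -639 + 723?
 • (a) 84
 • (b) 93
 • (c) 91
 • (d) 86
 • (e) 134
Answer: a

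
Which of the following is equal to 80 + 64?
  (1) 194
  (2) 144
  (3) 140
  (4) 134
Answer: 2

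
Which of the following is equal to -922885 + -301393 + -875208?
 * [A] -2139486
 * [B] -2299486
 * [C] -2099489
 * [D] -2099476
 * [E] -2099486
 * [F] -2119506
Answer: E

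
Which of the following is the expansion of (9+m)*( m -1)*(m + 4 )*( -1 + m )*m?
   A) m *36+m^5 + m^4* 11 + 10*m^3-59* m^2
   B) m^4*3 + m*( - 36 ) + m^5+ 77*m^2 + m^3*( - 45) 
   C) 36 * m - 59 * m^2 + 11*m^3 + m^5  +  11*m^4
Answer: C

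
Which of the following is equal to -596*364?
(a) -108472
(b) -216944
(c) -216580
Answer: b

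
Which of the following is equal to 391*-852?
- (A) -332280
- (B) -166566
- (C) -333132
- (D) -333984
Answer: C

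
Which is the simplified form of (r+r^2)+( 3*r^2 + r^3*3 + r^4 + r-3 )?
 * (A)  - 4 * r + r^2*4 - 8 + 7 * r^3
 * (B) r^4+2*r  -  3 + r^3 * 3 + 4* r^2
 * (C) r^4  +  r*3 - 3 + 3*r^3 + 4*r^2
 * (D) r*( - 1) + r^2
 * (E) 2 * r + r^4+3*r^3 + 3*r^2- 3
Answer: B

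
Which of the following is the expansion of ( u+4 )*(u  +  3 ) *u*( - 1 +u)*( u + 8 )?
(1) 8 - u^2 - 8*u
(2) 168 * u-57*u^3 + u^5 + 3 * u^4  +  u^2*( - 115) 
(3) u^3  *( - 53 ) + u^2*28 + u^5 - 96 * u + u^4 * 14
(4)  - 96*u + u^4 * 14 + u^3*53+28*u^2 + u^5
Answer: 4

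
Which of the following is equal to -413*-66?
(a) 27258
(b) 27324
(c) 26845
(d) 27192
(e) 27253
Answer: a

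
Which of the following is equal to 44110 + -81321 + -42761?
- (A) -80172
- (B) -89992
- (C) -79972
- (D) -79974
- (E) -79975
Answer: C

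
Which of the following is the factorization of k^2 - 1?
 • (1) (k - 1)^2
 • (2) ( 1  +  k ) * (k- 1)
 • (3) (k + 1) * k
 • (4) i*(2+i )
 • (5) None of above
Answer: 2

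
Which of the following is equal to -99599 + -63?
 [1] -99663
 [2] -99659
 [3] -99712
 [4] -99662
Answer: 4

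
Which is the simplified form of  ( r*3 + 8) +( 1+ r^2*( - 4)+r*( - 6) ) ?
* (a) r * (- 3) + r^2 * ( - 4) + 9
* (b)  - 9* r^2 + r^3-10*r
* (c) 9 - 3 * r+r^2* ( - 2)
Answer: a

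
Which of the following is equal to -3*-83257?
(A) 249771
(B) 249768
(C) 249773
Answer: A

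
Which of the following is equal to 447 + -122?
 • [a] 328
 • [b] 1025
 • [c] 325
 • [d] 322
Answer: c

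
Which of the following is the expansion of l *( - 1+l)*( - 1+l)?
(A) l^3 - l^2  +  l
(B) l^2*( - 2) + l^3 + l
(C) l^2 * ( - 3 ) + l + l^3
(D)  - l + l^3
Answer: B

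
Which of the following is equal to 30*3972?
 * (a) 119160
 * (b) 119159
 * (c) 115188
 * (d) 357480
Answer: a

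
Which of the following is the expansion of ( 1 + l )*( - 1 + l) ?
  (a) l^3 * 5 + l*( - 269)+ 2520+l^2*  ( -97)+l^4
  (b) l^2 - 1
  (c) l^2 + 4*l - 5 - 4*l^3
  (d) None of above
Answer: b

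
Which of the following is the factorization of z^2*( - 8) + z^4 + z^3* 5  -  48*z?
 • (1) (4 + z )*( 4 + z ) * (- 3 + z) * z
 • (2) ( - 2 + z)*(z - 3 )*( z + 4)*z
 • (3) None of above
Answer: 1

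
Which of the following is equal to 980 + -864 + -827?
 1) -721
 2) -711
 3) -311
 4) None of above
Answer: 2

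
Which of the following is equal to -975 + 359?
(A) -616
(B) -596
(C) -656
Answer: A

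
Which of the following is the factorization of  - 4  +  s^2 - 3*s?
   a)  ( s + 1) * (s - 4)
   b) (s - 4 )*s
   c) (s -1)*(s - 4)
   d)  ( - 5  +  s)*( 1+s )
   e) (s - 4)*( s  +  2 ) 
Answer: a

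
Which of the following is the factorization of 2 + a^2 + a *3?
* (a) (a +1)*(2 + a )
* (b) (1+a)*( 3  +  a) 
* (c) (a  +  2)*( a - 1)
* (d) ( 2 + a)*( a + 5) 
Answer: a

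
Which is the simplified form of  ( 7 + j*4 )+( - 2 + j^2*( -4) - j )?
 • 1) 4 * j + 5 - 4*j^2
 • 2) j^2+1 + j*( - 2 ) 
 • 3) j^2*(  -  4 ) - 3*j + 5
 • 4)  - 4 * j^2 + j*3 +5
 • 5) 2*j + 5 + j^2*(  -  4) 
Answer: 4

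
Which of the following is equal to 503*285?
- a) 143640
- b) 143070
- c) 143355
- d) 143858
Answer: c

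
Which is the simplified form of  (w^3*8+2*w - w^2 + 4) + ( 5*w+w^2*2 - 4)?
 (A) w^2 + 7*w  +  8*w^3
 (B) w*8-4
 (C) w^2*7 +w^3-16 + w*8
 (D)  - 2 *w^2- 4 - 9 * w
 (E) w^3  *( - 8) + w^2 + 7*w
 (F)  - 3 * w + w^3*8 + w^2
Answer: A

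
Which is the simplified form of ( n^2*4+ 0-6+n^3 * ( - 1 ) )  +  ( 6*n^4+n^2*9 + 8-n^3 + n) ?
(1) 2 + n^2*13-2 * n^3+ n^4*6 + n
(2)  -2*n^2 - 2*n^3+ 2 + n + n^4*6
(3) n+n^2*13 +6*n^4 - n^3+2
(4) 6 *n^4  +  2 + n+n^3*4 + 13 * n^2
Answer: 1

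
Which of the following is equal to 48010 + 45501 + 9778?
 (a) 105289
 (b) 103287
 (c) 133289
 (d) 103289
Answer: d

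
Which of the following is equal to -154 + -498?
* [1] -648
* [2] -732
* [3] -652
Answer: 3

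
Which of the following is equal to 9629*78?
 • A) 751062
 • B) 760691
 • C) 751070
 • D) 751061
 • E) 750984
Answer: A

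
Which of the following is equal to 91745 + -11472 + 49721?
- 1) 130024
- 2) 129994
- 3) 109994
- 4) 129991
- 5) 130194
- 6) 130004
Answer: 2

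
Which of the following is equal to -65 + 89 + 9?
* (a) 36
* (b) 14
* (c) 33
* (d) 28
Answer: c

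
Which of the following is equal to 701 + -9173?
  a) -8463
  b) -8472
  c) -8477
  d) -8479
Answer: b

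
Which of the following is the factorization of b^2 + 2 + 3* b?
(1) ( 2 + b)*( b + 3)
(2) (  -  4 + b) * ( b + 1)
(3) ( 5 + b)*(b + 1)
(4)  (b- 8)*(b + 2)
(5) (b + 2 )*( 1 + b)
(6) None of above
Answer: 5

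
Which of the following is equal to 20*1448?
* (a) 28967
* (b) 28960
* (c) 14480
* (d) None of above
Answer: b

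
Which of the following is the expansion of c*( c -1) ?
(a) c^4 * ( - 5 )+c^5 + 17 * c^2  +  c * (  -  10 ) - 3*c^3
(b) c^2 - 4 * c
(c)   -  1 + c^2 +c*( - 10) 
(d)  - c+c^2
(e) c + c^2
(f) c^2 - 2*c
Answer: d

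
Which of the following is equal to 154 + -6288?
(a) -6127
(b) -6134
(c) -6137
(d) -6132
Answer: b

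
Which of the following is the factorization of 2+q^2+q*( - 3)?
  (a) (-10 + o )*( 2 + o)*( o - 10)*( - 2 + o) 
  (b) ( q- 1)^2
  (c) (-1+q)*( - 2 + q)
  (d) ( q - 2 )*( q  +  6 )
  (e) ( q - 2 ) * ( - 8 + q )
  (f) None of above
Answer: c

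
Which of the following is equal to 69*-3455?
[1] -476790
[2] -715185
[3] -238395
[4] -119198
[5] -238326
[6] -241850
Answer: 3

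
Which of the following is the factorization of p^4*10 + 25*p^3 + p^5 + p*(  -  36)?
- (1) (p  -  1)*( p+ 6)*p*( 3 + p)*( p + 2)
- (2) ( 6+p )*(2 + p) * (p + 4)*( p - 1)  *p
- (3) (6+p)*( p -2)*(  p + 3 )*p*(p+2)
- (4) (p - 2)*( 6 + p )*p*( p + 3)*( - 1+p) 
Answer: 1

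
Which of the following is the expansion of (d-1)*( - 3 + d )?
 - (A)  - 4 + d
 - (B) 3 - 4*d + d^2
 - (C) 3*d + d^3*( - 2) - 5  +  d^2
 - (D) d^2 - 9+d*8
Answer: B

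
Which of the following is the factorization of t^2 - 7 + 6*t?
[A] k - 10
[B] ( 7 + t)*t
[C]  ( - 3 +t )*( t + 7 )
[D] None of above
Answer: D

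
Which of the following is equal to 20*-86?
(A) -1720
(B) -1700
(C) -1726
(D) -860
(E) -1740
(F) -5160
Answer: A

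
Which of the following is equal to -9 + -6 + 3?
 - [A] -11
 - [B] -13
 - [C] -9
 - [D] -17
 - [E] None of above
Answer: E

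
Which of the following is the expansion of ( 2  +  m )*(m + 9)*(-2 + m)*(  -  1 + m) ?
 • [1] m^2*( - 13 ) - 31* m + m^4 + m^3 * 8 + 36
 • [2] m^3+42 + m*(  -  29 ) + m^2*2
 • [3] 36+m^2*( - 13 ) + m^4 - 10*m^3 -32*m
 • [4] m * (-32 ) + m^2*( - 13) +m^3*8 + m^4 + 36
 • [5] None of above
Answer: 4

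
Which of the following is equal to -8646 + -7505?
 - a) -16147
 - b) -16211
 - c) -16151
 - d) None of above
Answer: c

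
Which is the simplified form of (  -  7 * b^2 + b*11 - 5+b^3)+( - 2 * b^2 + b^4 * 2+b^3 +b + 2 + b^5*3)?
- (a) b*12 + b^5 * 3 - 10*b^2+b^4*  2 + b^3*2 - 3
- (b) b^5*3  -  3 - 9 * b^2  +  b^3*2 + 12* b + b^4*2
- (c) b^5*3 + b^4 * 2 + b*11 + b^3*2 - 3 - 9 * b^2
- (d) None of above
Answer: b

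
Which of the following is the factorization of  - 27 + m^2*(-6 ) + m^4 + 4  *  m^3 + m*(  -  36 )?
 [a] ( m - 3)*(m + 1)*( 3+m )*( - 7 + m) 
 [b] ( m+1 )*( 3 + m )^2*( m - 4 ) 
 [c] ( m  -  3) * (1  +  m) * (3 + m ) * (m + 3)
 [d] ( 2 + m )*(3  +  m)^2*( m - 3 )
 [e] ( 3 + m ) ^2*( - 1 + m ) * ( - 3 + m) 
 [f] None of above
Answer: c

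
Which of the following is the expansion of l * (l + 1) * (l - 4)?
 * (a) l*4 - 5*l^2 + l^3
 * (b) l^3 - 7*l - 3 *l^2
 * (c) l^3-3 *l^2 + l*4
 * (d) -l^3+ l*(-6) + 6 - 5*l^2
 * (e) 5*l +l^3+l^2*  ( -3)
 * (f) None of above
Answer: f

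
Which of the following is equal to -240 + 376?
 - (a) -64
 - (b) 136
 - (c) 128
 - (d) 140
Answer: b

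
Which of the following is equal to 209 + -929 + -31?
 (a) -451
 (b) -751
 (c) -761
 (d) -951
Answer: b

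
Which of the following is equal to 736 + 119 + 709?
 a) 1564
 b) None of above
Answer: a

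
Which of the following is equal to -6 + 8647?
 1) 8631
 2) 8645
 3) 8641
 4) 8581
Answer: 3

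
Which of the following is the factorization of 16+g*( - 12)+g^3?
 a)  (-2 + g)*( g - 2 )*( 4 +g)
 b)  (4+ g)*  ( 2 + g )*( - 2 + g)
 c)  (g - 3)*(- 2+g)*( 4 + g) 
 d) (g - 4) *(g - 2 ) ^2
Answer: a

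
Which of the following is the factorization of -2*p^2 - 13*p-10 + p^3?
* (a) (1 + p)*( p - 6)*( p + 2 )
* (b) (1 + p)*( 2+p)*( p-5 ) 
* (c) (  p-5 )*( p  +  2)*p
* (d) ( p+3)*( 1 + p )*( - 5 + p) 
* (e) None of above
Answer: b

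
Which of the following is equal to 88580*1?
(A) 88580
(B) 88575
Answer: A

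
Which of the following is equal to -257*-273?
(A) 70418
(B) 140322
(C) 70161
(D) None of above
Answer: C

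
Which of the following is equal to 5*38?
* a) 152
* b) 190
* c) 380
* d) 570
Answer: b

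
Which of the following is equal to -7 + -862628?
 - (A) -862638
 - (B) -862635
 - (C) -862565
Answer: B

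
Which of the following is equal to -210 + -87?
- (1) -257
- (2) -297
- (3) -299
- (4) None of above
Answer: 2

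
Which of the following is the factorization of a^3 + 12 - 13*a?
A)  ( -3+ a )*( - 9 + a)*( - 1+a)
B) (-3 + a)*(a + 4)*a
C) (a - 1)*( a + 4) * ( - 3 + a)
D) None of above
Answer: C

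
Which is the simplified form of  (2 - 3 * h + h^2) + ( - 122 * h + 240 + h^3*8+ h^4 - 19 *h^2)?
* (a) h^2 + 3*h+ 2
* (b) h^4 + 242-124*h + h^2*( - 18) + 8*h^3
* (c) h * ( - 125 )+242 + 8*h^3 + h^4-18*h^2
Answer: c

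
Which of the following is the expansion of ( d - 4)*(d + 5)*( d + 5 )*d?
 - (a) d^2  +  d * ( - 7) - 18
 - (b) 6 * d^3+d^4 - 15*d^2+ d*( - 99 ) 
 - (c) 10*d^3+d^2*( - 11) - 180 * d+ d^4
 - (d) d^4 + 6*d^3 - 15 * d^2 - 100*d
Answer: d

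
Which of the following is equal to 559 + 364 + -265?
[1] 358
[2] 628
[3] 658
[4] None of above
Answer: 3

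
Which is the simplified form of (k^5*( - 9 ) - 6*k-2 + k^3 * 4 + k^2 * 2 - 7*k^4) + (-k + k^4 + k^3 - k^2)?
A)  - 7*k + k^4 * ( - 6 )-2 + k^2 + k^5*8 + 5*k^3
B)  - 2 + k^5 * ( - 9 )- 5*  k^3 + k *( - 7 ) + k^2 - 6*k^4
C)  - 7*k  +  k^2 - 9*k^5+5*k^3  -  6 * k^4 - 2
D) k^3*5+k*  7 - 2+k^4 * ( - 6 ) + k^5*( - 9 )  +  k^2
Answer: C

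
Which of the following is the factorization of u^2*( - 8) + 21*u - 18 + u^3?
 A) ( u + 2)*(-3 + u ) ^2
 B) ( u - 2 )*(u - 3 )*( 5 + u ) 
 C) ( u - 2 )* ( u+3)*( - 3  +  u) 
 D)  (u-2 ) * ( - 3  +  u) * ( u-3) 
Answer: D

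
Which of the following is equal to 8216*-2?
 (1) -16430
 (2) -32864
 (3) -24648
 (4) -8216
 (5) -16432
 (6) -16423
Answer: 5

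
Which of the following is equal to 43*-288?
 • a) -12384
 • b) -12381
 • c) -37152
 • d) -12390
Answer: a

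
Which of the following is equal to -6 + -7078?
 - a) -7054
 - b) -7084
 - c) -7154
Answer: b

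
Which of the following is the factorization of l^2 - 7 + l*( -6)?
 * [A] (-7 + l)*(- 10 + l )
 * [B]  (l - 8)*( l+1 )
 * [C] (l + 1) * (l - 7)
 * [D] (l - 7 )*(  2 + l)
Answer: C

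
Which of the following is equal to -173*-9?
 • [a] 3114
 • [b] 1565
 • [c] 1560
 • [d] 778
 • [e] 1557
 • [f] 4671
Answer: e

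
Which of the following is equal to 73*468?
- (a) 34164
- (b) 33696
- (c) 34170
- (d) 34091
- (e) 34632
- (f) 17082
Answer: a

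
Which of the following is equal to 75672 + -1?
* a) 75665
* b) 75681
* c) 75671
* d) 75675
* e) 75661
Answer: c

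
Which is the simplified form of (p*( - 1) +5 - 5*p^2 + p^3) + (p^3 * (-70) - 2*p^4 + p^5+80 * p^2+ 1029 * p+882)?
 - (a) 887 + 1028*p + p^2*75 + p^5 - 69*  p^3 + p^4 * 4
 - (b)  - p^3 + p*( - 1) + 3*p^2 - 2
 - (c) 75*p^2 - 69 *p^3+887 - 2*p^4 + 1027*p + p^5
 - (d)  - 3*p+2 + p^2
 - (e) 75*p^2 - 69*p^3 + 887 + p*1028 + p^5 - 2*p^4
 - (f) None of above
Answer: e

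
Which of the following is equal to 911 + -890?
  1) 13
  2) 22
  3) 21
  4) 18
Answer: 3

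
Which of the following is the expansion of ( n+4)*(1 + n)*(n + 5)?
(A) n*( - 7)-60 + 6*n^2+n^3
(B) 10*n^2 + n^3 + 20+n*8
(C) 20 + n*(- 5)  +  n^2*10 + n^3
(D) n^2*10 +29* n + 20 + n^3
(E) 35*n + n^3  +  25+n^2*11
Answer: D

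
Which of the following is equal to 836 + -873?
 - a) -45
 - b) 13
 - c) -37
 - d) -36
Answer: c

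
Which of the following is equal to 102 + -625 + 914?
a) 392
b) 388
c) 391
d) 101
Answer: c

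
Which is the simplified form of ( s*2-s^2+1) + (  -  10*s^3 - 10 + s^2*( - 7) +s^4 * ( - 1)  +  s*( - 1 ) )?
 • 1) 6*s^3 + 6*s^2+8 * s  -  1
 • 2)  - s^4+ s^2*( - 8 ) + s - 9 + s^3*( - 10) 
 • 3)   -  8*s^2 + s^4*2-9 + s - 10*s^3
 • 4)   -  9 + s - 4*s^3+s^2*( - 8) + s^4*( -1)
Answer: 2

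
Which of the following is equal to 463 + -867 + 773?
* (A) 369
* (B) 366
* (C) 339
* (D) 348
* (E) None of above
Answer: A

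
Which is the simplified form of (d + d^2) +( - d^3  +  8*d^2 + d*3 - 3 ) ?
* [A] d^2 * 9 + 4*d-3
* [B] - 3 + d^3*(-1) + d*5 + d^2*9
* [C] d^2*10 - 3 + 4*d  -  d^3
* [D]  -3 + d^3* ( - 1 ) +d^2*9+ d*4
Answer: D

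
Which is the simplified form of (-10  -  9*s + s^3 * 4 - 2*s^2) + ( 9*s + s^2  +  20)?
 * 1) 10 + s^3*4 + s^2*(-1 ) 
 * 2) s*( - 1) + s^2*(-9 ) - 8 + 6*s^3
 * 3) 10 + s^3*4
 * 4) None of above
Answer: 1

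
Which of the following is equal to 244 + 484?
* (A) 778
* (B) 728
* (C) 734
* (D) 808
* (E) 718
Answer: B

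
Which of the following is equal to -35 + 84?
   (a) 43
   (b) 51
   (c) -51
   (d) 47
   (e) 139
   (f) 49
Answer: f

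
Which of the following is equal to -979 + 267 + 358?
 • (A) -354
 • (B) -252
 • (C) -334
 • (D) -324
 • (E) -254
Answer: A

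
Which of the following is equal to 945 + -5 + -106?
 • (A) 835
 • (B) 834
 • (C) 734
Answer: B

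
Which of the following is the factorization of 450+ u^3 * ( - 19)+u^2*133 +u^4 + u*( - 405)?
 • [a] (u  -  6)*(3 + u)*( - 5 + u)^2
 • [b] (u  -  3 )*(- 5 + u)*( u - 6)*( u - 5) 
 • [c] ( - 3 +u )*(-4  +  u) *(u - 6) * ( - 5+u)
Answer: b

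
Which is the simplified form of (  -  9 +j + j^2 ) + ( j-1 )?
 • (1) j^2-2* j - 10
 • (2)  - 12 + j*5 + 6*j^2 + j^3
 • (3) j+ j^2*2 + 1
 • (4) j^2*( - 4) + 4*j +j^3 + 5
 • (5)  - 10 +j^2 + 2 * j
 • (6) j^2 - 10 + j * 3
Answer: 5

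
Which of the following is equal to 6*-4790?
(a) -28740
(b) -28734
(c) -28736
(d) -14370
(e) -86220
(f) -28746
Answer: a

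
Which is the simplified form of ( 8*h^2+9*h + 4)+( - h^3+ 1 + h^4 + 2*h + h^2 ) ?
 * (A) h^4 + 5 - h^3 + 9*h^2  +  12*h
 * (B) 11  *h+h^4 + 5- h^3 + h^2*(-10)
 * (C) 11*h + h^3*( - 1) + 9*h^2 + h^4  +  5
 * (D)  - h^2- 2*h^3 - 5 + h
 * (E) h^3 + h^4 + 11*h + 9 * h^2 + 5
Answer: C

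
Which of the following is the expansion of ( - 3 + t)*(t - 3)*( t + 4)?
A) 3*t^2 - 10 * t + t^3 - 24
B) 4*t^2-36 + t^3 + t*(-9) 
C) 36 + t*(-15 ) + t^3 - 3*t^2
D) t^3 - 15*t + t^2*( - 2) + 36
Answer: D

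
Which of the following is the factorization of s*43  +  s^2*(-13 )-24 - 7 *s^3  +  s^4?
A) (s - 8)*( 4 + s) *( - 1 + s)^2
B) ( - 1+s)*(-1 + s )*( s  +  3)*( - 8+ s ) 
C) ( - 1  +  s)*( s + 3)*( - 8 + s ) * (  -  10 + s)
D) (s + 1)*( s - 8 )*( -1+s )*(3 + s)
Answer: B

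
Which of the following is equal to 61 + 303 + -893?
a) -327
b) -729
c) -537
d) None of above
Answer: d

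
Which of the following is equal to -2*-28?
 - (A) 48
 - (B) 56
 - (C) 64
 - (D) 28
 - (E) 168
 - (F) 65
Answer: B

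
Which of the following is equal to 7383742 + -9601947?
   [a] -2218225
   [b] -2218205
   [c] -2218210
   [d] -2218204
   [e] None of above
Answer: b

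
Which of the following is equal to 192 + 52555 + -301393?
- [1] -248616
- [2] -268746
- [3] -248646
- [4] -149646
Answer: 3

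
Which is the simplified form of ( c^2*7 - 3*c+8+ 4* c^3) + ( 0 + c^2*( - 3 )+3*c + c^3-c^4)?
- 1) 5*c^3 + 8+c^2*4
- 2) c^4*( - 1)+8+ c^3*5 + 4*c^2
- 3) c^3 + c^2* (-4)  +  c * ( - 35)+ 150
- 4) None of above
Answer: 2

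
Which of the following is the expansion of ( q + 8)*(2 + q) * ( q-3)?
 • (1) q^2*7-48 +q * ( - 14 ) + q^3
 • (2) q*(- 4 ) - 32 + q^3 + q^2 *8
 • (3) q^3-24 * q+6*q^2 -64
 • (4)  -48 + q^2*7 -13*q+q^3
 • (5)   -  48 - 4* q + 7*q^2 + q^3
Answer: 1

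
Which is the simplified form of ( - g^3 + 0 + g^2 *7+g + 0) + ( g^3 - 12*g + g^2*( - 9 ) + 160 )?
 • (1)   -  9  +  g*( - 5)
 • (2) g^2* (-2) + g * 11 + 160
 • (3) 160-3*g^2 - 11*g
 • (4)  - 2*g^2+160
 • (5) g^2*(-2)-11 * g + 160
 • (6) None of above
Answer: 5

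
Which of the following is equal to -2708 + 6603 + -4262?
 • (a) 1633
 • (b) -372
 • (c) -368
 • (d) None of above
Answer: d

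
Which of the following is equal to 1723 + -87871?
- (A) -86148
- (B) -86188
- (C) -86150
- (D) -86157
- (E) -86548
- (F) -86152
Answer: A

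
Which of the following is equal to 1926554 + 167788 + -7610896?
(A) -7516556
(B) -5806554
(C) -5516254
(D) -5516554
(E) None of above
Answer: D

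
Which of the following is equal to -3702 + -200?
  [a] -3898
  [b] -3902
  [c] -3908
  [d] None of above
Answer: b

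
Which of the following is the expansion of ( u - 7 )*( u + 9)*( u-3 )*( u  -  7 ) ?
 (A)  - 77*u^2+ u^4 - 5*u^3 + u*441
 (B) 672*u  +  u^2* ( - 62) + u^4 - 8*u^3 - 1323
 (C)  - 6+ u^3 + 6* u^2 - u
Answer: B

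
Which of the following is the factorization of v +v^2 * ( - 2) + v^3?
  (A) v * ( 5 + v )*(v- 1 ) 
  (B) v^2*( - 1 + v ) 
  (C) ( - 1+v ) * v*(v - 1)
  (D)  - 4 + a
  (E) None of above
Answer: C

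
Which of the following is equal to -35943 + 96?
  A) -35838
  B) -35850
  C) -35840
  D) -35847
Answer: D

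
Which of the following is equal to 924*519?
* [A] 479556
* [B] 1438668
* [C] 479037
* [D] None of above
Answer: A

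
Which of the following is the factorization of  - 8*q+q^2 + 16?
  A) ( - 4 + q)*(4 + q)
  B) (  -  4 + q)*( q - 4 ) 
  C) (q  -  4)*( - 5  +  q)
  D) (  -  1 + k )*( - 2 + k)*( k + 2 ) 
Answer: B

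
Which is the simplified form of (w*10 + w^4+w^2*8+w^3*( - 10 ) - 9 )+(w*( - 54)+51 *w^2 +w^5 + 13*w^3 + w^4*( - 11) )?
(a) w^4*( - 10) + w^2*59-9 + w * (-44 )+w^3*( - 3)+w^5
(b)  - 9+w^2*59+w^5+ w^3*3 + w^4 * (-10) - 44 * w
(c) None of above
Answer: b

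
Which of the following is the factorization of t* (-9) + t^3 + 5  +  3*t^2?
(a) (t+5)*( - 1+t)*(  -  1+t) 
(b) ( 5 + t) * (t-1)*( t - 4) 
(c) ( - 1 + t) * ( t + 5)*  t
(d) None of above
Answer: a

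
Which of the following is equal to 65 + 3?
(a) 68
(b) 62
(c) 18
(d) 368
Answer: a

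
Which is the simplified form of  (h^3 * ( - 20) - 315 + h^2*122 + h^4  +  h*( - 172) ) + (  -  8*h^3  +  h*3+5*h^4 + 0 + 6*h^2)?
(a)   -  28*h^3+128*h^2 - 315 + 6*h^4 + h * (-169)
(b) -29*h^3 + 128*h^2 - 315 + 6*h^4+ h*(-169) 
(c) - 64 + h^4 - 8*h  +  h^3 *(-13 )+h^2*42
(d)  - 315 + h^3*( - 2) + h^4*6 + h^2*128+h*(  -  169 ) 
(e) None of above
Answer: a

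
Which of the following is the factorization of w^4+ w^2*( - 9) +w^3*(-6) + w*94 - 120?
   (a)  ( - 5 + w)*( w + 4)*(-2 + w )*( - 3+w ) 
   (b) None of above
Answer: a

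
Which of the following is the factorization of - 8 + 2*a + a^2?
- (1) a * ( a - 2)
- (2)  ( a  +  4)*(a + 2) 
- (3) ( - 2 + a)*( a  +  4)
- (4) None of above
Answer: 3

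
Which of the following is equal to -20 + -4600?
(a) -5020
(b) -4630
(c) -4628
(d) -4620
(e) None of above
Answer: d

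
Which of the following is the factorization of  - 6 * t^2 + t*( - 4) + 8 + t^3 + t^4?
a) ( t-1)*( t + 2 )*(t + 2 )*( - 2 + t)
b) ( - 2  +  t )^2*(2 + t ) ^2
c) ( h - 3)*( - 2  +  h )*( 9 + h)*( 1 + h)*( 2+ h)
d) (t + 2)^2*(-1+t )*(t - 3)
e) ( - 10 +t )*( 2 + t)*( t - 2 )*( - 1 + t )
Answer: a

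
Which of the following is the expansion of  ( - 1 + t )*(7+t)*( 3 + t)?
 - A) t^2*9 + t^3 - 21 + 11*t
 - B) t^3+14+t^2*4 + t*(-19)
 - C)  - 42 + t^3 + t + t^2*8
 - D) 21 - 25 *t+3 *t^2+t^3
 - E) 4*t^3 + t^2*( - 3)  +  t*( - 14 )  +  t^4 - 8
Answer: A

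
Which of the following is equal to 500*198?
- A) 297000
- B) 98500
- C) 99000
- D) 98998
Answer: C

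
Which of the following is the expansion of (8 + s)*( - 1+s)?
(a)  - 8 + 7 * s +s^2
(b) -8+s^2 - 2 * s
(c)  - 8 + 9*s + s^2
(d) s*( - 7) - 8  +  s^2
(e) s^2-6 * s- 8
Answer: a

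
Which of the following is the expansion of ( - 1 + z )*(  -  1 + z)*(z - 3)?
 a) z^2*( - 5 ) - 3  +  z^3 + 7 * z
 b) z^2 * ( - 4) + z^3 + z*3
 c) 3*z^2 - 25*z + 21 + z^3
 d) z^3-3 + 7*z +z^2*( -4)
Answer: a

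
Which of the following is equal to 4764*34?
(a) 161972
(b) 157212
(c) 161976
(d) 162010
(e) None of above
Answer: c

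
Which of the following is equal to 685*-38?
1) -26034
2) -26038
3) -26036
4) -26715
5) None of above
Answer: 5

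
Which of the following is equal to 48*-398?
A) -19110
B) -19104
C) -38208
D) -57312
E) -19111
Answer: B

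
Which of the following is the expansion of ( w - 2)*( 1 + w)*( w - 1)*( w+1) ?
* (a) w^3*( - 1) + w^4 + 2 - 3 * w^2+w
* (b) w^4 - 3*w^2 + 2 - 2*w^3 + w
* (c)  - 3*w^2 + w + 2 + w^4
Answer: a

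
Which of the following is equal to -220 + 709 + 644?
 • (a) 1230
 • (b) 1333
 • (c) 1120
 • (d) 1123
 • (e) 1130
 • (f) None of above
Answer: f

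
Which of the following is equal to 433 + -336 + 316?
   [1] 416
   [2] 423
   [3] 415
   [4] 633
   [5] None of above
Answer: 5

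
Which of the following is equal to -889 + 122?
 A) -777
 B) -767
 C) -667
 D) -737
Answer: B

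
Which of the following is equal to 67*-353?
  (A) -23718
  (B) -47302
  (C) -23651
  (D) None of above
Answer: C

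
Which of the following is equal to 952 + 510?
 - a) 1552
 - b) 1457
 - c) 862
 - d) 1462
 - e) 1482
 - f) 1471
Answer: d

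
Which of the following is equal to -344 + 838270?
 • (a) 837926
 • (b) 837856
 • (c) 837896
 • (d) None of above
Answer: a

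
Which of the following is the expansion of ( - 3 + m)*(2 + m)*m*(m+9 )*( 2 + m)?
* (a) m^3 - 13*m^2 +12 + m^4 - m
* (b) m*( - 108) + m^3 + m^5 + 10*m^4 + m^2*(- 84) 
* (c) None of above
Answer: b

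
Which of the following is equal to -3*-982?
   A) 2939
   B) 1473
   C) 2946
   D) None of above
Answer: C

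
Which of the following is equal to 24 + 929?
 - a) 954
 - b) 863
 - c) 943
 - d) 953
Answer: d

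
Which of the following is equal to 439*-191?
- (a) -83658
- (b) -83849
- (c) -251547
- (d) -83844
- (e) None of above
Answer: b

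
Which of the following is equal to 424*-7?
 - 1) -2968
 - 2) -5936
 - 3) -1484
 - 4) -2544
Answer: 1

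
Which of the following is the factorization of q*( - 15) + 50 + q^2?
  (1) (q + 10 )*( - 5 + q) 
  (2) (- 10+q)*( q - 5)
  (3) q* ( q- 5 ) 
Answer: 2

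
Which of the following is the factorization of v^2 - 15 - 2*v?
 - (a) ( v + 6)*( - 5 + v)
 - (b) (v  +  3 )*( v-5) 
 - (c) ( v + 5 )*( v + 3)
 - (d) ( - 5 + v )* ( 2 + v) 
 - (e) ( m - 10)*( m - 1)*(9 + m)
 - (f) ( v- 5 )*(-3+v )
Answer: b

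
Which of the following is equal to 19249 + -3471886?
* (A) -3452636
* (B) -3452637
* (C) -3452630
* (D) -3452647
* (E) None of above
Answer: B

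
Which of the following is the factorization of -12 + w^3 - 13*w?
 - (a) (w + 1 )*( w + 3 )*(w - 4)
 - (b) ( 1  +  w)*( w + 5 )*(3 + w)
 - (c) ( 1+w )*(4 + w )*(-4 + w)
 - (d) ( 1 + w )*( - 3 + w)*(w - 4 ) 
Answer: a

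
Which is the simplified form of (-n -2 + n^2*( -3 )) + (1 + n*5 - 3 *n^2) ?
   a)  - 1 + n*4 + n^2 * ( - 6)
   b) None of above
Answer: a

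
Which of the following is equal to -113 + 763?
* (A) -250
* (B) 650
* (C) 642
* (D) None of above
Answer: B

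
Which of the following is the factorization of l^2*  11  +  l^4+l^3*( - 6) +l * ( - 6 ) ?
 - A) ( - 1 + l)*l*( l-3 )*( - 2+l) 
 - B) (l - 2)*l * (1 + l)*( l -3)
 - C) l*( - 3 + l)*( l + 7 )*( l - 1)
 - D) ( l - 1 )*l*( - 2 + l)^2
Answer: A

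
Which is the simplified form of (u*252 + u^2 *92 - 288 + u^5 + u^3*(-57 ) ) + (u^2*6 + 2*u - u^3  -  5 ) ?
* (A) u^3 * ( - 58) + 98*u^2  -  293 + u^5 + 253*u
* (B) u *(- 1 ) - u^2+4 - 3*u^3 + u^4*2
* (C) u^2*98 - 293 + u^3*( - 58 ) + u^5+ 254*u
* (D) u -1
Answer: C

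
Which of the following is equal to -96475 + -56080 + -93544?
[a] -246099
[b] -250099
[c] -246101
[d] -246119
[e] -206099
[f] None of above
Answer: a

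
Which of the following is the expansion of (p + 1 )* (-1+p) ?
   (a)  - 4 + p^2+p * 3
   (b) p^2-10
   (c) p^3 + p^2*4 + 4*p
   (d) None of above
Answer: d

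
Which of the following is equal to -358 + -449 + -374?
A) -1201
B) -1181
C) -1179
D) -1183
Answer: B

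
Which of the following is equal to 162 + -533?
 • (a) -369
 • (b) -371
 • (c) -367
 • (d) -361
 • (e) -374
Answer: b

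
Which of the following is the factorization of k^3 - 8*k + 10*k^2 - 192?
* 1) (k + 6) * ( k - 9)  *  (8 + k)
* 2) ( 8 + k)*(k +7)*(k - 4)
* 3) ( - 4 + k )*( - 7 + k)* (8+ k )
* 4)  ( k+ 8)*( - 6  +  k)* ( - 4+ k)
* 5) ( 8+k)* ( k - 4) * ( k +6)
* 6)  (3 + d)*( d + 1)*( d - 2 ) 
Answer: 5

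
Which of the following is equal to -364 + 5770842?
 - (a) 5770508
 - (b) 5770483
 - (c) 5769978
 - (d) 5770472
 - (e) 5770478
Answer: e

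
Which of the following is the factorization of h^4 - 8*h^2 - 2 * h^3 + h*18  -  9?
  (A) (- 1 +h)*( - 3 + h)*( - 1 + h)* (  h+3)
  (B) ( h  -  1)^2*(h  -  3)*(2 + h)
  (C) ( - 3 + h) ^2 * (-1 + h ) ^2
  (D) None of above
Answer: A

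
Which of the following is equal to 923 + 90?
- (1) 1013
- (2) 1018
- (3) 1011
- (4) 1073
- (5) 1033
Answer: 1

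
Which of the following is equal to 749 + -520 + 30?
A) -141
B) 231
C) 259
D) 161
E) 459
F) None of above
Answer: C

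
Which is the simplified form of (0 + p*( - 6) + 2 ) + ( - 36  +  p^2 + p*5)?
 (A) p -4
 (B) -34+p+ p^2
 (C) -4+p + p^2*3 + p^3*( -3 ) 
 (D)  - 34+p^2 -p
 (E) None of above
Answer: D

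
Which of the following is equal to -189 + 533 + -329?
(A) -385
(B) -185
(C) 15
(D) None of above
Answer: C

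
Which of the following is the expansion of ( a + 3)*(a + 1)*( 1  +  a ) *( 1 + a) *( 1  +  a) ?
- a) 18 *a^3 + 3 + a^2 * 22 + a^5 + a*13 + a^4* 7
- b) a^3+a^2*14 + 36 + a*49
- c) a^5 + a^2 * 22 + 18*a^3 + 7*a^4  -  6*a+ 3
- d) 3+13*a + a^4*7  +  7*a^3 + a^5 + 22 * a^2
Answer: a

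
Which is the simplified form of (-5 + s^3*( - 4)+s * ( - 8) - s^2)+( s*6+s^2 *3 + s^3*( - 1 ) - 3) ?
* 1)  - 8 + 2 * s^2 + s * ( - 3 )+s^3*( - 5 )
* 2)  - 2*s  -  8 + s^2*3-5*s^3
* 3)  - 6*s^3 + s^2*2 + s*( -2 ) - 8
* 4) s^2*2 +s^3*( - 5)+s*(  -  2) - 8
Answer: 4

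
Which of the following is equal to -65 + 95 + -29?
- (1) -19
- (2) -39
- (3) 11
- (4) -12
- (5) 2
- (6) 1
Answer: 6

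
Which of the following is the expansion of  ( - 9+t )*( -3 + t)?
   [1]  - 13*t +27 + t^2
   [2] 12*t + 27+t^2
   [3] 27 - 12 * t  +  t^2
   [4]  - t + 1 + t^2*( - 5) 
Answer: 3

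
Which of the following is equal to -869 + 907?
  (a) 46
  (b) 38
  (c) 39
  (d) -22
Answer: b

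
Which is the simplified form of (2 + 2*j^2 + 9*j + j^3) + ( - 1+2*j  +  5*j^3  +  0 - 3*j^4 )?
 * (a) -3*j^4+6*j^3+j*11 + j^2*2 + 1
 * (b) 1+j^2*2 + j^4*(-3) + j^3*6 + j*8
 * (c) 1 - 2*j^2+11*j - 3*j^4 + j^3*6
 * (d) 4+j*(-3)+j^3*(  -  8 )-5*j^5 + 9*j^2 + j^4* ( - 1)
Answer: a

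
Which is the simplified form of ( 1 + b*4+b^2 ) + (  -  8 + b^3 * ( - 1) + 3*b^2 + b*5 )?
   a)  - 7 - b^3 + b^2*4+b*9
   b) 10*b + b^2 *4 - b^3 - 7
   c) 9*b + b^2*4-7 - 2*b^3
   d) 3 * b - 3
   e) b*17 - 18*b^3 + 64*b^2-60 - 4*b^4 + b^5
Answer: a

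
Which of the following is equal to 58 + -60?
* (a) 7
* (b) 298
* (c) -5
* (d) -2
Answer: d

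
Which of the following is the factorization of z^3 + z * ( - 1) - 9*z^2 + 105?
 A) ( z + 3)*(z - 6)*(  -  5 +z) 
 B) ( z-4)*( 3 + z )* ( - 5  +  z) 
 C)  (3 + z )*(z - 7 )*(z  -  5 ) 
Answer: C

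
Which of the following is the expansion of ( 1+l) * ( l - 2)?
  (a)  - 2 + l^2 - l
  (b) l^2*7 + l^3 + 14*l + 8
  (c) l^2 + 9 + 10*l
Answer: a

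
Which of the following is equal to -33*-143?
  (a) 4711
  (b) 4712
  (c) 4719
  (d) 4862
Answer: c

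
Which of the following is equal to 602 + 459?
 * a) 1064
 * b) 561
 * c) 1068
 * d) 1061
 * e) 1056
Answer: d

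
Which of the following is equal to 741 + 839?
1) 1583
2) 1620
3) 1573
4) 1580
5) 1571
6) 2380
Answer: 4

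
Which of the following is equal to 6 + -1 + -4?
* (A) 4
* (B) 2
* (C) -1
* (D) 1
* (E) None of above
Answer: D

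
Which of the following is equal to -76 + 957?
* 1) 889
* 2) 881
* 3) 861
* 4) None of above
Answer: 2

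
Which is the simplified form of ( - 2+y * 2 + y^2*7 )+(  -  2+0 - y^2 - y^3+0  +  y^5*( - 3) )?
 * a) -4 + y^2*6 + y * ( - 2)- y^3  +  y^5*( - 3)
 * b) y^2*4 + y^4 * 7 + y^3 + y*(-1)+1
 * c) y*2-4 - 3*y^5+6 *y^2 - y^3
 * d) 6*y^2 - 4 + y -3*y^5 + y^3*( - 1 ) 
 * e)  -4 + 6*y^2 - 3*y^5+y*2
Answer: c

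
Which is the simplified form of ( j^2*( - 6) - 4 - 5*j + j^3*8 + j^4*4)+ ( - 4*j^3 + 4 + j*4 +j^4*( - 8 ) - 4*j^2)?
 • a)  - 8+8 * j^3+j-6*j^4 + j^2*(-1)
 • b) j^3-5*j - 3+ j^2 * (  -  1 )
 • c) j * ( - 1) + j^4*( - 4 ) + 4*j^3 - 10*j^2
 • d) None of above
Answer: c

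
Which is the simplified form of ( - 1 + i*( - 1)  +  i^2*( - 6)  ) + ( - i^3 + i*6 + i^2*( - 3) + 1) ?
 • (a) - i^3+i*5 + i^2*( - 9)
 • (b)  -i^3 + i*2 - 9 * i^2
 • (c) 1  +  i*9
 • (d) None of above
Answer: a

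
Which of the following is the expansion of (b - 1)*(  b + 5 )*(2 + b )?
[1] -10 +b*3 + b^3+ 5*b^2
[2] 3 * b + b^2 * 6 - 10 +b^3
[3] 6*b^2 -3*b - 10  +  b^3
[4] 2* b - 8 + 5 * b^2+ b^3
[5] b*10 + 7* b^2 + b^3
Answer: 2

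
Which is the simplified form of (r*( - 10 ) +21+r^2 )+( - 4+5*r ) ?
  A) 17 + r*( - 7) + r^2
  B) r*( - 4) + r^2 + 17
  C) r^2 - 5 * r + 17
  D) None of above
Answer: C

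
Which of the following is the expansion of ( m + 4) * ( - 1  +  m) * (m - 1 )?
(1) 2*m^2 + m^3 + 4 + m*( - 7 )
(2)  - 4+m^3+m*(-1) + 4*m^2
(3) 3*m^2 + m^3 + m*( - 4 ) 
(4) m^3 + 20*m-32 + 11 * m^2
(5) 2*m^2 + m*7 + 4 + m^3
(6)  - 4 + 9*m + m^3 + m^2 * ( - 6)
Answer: 1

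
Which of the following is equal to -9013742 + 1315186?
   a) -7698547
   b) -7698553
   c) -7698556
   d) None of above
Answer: c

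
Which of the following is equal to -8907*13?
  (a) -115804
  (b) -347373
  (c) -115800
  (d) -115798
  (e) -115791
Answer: e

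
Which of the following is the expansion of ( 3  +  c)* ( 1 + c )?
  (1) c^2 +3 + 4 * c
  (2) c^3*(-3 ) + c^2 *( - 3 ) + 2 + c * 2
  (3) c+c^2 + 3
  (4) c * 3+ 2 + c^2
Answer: 1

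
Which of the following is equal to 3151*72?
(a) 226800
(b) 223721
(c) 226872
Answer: c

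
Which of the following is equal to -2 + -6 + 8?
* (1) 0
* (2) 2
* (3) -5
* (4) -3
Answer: 1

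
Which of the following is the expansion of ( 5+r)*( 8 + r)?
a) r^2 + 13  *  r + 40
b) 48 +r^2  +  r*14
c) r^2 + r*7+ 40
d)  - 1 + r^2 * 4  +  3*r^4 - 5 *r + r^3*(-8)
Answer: a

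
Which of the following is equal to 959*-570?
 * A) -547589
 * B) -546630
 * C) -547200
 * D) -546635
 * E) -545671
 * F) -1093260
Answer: B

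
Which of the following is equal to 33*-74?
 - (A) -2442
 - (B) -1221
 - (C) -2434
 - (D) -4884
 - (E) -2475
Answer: A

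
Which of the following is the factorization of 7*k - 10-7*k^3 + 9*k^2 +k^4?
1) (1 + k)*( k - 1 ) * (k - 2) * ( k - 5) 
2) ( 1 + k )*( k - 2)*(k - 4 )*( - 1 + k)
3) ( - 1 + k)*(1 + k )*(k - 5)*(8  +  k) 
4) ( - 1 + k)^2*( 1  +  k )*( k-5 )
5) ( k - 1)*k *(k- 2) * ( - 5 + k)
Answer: 1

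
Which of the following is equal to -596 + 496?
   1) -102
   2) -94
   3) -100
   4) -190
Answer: 3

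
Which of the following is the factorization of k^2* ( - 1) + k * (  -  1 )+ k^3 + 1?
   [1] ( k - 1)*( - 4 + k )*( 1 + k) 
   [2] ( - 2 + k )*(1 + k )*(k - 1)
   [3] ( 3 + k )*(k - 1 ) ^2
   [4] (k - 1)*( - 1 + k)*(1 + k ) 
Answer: 4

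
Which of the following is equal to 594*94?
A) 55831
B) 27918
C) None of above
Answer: C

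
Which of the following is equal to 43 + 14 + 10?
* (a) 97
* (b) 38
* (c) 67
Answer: c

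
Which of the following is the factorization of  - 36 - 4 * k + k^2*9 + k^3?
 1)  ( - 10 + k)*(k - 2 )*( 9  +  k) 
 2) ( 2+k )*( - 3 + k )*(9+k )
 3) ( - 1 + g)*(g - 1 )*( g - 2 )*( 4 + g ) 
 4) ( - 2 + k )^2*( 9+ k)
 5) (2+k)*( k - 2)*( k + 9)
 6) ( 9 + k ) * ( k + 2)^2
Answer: 5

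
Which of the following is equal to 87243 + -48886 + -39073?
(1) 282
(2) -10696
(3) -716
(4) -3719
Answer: 3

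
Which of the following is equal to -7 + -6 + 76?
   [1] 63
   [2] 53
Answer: 1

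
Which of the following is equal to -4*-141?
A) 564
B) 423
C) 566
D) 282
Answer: A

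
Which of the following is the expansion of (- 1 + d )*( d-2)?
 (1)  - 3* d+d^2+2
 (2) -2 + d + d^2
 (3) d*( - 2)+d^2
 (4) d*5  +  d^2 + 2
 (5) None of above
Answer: 1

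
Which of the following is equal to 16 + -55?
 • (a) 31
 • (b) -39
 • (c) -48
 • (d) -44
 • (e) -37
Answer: b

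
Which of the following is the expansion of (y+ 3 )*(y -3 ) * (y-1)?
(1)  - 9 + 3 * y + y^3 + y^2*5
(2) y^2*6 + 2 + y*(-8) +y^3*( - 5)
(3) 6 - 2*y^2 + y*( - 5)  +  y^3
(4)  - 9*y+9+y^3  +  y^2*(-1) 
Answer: 4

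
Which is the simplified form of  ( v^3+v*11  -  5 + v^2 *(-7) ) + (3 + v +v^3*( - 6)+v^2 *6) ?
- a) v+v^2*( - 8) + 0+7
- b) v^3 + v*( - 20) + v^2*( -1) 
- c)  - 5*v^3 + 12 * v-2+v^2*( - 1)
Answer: c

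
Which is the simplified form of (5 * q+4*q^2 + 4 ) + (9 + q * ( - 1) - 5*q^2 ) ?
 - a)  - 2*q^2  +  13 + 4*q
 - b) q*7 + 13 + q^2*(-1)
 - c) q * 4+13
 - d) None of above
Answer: d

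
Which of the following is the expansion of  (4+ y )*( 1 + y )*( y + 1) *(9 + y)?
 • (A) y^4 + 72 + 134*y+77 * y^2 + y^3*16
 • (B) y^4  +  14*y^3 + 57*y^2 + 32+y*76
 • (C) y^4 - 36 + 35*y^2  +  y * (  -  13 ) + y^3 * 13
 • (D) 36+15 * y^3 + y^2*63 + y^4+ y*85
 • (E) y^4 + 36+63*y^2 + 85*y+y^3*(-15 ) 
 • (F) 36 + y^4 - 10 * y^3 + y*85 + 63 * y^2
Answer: D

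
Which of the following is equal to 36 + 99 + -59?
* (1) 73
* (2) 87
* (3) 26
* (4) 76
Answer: 4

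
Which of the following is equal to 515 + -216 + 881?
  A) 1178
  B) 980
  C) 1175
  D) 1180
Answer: D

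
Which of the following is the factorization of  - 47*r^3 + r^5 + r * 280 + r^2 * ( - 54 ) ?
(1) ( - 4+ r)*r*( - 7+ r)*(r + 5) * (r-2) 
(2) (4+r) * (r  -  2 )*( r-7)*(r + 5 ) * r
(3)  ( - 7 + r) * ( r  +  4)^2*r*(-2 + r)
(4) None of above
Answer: 2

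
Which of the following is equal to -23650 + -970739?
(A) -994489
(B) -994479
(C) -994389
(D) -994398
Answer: C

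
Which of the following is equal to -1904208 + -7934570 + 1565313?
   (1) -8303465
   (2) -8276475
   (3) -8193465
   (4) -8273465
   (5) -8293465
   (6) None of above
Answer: 4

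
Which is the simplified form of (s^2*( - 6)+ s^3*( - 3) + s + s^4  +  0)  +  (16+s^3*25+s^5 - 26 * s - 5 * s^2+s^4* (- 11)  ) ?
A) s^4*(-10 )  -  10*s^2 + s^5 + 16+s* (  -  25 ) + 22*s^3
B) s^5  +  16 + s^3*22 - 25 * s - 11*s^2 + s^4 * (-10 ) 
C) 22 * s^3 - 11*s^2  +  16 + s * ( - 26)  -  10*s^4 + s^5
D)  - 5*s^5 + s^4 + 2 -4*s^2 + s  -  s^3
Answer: B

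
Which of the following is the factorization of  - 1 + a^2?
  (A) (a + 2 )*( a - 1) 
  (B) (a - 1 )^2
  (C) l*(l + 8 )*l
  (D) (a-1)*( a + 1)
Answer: D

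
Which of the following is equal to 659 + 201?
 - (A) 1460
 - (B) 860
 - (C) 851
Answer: B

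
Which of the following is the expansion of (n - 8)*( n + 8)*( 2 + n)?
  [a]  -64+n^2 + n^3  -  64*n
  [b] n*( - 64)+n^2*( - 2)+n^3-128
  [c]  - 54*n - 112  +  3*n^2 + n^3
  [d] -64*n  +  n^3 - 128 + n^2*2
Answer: d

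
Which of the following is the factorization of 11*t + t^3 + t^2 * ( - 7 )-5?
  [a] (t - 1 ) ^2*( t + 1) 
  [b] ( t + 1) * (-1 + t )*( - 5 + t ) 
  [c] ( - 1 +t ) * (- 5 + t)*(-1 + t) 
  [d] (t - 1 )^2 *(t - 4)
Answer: c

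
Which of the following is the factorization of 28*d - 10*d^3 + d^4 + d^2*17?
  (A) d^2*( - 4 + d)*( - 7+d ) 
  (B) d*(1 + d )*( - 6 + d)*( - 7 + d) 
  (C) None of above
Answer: C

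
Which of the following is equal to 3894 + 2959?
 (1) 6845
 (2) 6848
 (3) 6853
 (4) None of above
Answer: 3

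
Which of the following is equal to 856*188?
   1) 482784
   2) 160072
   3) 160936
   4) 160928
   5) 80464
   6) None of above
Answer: 4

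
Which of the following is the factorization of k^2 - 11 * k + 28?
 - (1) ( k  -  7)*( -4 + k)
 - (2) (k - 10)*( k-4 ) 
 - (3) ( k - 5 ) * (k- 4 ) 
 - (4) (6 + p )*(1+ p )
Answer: 1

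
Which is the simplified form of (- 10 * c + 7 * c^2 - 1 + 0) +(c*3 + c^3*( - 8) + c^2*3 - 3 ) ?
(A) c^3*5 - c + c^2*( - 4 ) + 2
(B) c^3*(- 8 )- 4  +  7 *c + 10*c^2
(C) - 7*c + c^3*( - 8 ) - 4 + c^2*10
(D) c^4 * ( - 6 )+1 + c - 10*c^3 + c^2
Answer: C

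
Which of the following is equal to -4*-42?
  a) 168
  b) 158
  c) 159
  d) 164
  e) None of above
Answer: a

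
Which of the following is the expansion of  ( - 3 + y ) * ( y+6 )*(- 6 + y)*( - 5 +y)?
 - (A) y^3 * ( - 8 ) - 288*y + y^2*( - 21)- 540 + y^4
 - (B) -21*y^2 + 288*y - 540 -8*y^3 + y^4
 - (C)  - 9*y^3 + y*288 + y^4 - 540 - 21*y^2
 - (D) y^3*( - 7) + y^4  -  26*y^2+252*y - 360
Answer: B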